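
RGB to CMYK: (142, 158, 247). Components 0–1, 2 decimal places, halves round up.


R'=142/255≈0.5569, G'=158/255≈0.6196, B'=247/255≈0.9686
K = 1 - max(R',G',B') = 1 - 247/255 = 8/255 = 0.03137… → 0.03
(1-R'-K)/(1-K) simplifies to (max-R)/max with max = 247:
C = (247-142)/247 = 105/247 = 0.42510… → 0.43
M = (247-158)/247 = 89/247 = 0.36032… → 0.36
Y = (247-247)/247 = 0/247 = 0 → 0.00
= CMYK(0.43, 0.36, 0.00, 0.03)


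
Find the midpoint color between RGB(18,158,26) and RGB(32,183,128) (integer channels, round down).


Midpoint: each channel = ⌊(C₁+C₂)/2⌋
R: ⌊(18+32)/2⌋ = 25
G: ⌊(158+183)/2⌋ = 170
B: ⌊(26+128)/2⌋ = 77
= RGB(25, 170, 77)


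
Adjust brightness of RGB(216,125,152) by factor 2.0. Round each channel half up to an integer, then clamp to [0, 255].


Multiply each channel by 2.0, round half up, clamp to [0, 255]
R: 216×2.0 = 432 → clamp → 255
G: 125×2.0 = 250
B: 152×2.0 = 304 → clamp → 255
= RGB(255, 250, 255)


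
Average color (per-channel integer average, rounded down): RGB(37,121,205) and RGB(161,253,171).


Midpoint: each channel = ⌊(C₁+C₂)/2⌋
R: ⌊(37+161)/2⌋ = 99
G: ⌊(121+253)/2⌋ = 187
B: ⌊(205+171)/2⌋ = 188
= RGB(99, 187, 188)


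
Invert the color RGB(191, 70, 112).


Invert: (255-R, 255-G, 255-B)
R: 255-191 = 64
G: 255-70 = 185
B: 255-112 = 143
= RGB(64, 185, 143)


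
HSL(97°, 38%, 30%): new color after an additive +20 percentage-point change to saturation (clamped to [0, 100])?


Original S = 38%
Adjustment = +20 percentage points
New S = 38 + (20) = 58
Clamp to [0, 100] → 58
= HSL(97°, 58%, 30%)


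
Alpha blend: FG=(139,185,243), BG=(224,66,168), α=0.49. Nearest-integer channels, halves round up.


C = α×F + (1-α)×B, with 1-α = 0.51
R: 0.49×139 + 0.51×224 = 68.11 + 114.24 = 182.35 → 182
G: 0.49×185 + 0.51×66 = 90.65 + 33.66 = 124.31 → 124
B: 0.49×243 + 0.51×168 = 119.07 + 85.68 = 204.75 → 205
= RGB(182, 124, 205)


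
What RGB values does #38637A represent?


38 → 56 (R)
63 → 99 (G)
7A → 122 (B)
= RGB(56, 99, 122)


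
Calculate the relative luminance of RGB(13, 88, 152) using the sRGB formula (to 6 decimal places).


Linearize each channel (sRGB transfer function): c = v/255; c_lin = c/12.92 if c ≤ 0.04045, else ((c+0.055)/1.055)^2.4
  R: 13/255 ≈ 0.050980 > 0.04045 → ((0.050980+0.055)/1.055)^2.4 ≈ 0.004025
  G: 88/255 ≈ 0.345098 > 0.04045 → ((0.345098+0.055)/1.055)^2.4 ≈ 0.097587
  B: 152/255 ≈ 0.596078 > 0.04045 → ((0.596078+0.055)/1.055)^2.4 ≈ 0.313989
R_lin = 0.004025, G_lin = 0.097587, B_lin = 0.313989
L = 0.2126×R + 0.7152×G + 0.0722×B
L = 0.2126×0.004025 + 0.7152×0.097587 + 0.0722×0.313989
L ≈ 0.093320


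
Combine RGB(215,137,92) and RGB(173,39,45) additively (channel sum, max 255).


Additive: each channel = min(255, C₁+C₂)
R: 215+173 = 388 → 255
G: 137+39 = 176 → 176
B: 92+45 = 137 → 137
= RGB(255, 176, 137)


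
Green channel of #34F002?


Color: #34F002
R = 34 = 52
G = F0 = 240
B = 02 = 2
Green = 240


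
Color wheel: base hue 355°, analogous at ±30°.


Base hue: 355°
Left analog: (355 - 30) mod 360 = 325°
Right analog: (355 + 30) mod 360 = 25°
Analogous hues = 325° and 25°


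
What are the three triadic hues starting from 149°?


Triadic: equally spaced at 120° intervals
H1 = 149°
H2 = (149 + 120) mod 360 = 269°
H3 = (149 + 240) mod 360 = 29°
Triadic = 149°, 269°, 29°


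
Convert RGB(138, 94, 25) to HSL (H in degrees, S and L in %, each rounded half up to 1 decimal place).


Normalize: R'=138/255≈0.5412, G'=94/255≈0.3686, B'=25/255≈0.0980
Max=138/255, Min=25/255, Δ=Max-Min=113/255
L = (Max+Min)/2 = (138+25)/510 = 163/510 = 0.31960… → L = 32.0%
L ≤ 0.5 → S = Δ/(Max+Min) = 113/(138+25) = 113/163 = 0.69325… → S = 69.3%
(the 1/255 factors cancel in S and H, so raw channel differences can be used)
Max is R' → H = 60 × (((G-B)/Δ) mod 6) = 60 × (((94-25)/113) mod 6)
  69/113 = 0.6106…
  H = 60 × 0.6106… = 36.637…° → H = 36.6°
= HSL(36.6°, 69.3%, 32.0%)


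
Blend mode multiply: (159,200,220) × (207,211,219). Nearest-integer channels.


Multiply: C = A×B/255, rounded to nearest integer
R: 159×207/255 = 32913/255 ≈ 129.071 → 129
G: 200×211/255 = 42200/255 ≈ 165.490 → 165
B: 220×219/255 = 48180/255 ≈ 188.941 → 189
= RGB(129, 165, 189)


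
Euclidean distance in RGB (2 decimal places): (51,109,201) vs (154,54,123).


d = √[(R₁-R₂)² + (G₁-G₂)² + (B₁-B₂)²]
d = √[(51-154)² + (109-54)² + (201-123)²]
d = √[10609 + 3025 + 6084]
d = √19718
d ≈ 140.42


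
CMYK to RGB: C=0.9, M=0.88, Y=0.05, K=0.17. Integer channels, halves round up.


R = 255 × (1-C) × (1-K) = 255 × 0.10 × 0.83 = 21.165 → 21
G = 255 × (1-M) × (1-K) = 255 × 0.12 × 0.83 = 25.398 → 25
B = 255 × (1-Y) × (1-K) = 255 × 0.95 × 0.83 = 201.0675 → 201
= RGB(21, 25, 201)


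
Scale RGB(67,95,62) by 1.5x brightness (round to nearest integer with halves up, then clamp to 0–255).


Multiply each channel by 1.5, round half up, clamp to [0, 255]
R: 67×1.5 = 100.5 → round → 101
G: 95×1.5 = 142.5 → round → 143
B: 62×1.5 = 93
= RGB(101, 143, 93)


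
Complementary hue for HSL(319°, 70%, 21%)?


Complement = opposite side of color wheel = hue + 180°
H' = (319 + 180) mod 360 = 139°
S and L unchanged.
= HSL(139°, 70%, 21%)


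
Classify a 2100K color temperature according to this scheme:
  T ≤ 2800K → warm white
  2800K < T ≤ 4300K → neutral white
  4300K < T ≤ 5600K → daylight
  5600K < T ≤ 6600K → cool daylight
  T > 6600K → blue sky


Temperature: 2100K
2100K ≤ 2800K → warm white
Classification: warm white


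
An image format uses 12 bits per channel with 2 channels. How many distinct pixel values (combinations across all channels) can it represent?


Total bits = 12 bits/channel × 2 channels = 24 bits
Distinct pixel values = 2^24
= 16,777,216 pixel values


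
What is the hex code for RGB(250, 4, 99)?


R = 250 → FA (hex)
G = 4 → 04 (hex)
B = 99 → 63 (hex)
Hex = #FA0463


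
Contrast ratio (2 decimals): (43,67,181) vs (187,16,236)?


Linearize each sRGB channel c=v/255: c/12.92 if c ≤ 0.04045 else ((c+0.055)/1.055)^2.4
L = 0.2126×R_lin + 0.7152×G_lin + 0.0722×B_lin
Color 1 (43,67,181):
  R=43: 43/255≈0.1686 > 0.04045 → ((0.1686+0.055)/1.055)^2.4 ≈ 0.02416
  G=67: 67/255≈0.2627 > 0.04045 → ((0.2627+0.055)/1.055)^2.4 ≈ 0.05613
  B=181: 181/255≈0.7098 > 0.04045 → ((0.7098+0.055)/1.055)^2.4 ≈ 0.46208
  L1 = 0.2126×0.02416 + 0.7152×0.05613 + 0.0722×0.46208 ≈ 0.07864
Color 2 (187,16,236):
  R=187: 187/255≈0.7333 > 0.04045 → ((0.7333+0.055)/1.055)^2.4 ≈ 0.49693
  G=16: 16/255≈0.0627 > 0.04045 → ((0.0627+0.055)/1.055)^2.4 ≈ 0.00518
  B=236: 236/255≈0.9255 > 0.04045 → ((0.9255+0.055)/1.055)^2.4 ≈ 0.83880
  L2 = 0.2126×0.49693 + 0.7152×0.00518 + 0.0722×0.83880 ≈ 0.16992
Lighter = 0.16992, Darker = 0.07864
Ratio = (L_lighter + 0.05) / (L_darker + 0.05)
Ratio = (0.16992 + 0.05) / (0.07864 + 0.05) = 0.21992 / 0.12864 ≈ 1.7095
Ratio ≈ 1.71:1


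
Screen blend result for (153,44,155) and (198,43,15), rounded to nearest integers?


Screen: C = 255 - (255-A)×(255-B)/255, rounded to nearest integer
R: 255 - (255-153)×(255-198)/255 = 255 - 5814/255 ≈ 255 - 22.800 = 232.200 → 232
G: 255 - (255-44)×(255-43)/255 = 255 - 44732/255 ≈ 255 - 175.420 = 79.580 → 80
B: 255 - (255-155)×(255-15)/255 = 255 - 24000/255 ≈ 255 - 94.118 = 160.882 → 161
= RGB(232, 80, 161)


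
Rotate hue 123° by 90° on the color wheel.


New hue = (H + rotation) mod 360
New hue = (123 + 90) mod 360
= 213 mod 360
= 213°


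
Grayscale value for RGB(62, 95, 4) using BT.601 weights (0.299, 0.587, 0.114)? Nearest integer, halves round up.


Gray = 0.299×R + 0.587×G + 0.114×B
Gray = 0.299×62 + 0.587×95 + 0.114×4
Gray = 18.538 + 55.765 + 0.456
Gray = 74.759 → round half up → 75
Gray = 75


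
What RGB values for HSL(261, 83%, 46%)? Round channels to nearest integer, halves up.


H=261°, S=0.83, L=0.46
C = (1-|2L-1|)×S = (1-|-0.08|)×0.83 = 0.7636
H' = H/60 = 261/60 ≈ 4.3500; X = C×(1-|H' mod 2 - 1|) = 0.26726
m = L - C/2 = 0.46 - 0.3818 = 0.0782
Sector ⌊H'⌋ = 4 → (R',G',B') = (0.26726, 0.0, 0.7636)
RGB = ((R'+m)×255, (G'+m)×255, (B'+m)×255) = (88.0923, 19.941, 214.659)
Round half up → RGB(88, 20, 215)


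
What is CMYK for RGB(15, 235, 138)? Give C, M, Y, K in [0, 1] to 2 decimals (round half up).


R'=15/255≈0.0588, G'=235/255≈0.9216, B'=138/255≈0.5412
K = 1 - max(R',G',B') = 1 - 235/255 = 20/255 = 0.07843… → 0.08
(1-R'-K)/(1-K) simplifies to (max-R)/max with max = 235:
C = (235-15)/235 = 220/235 = 0.93617… → 0.94
M = (235-235)/235 = 0/235 = 0 → 0.00
Y = (235-138)/235 = 97/235 = 0.41276… → 0.41
= CMYK(0.94, 0.00, 0.41, 0.08)


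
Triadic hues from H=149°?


Triadic: equally spaced at 120° intervals
H1 = 149°
H2 = (149 + 120) mod 360 = 269°
H3 = (149 + 240) mod 360 = 29°
Triadic = 149°, 269°, 29°


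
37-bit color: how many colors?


Colors = 2^bits = 2^37
= 137,438,953,472 colors


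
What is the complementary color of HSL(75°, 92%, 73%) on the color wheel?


Complement = opposite side of color wheel = hue + 180°
H' = (75 + 180) mod 360 = 255°
S and L unchanged.
= HSL(255°, 92%, 73%)


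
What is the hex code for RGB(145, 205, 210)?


R = 145 → 91 (hex)
G = 205 → CD (hex)
B = 210 → D2 (hex)
Hex = #91CDD2


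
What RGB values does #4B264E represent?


4B → 75 (R)
26 → 38 (G)
4E → 78 (B)
= RGB(75, 38, 78)


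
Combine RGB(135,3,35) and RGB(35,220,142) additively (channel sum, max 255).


Additive: each channel = min(255, C₁+C₂)
R: 135+35 = 170 → 170
G: 3+220 = 223 → 223
B: 35+142 = 177 → 177
= RGB(170, 223, 177)


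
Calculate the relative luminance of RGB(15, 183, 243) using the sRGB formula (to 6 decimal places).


Linearize each channel (sRGB transfer function): c = v/255; c_lin = c/12.92 if c ≤ 0.04045, else ((c+0.055)/1.055)^2.4
  R: 15/255 ≈ 0.058824 > 0.04045 → ((0.058824+0.055)/1.055)^2.4 ≈ 0.004777
  G: 183/255 ≈ 0.717647 > 0.04045 → ((0.717647+0.055)/1.055)^2.4 ≈ 0.473531
  B: 243/255 ≈ 0.952941 > 0.04045 → ((0.952941+0.055)/1.055)^2.4 ≈ 0.896269
R_lin = 0.004777, G_lin = 0.473531, B_lin = 0.896269
L = 0.2126×R + 0.7152×G + 0.0722×B
L = 0.2126×0.004777 + 0.7152×0.473531 + 0.0722×0.896269
L ≈ 0.404396


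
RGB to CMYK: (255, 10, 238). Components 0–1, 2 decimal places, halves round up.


R'=255/255≈1.0000, G'=10/255≈0.0392, B'=238/255≈0.9333
K = 1 - max(R',G',B') = 1 - 255/255 = 0/255 = 0 → 0.00
(1-R'-K)/(1-K) simplifies to (max-R)/max with max = 255:
C = (255-255)/255 = 0/255 = 0 → 0.00
M = (255-10)/255 = 245/255 = 0.96078… → 0.96
Y = (255-238)/255 = 17/255 = 0.06666… → 0.07
= CMYK(0.00, 0.96, 0.07, 0.00)


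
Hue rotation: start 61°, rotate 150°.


New hue = (H + rotation) mod 360
New hue = (61 + 150) mod 360
= 211 mod 360
= 211°


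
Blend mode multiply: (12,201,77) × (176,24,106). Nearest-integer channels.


Multiply: C = A×B/255, rounded to nearest integer
R: 12×176/255 = 2112/255 ≈ 8.282 → 8
G: 201×24/255 = 4824/255 ≈ 18.918 → 19
B: 77×106/255 = 8162/255 ≈ 32.008 → 32
= RGB(8, 19, 32)


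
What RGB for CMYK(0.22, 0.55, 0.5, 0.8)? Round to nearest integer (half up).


R = 255 × (1-C) × (1-K) = 255 × 0.78 × 0.20 = 39.78 → 40
G = 255 × (1-M) × (1-K) = 255 × 0.45 × 0.20 = 22.95 → 23
B = 255 × (1-Y) × (1-K) = 255 × 0.50 × 0.20 = 25.5 → 26
= RGB(40, 23, 26)


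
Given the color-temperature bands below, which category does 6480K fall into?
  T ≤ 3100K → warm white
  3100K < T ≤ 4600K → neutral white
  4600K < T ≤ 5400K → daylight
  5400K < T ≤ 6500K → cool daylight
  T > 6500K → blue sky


Temperature: 6480K
5400K < 6480K ≤ 6500K → cool daylight
Classification: cool daylight


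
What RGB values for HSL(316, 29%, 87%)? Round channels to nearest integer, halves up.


H=316°, S=0.29, L=0.87
C = (1-|2L-1|)×S = (1-|0.74|)×0.29 = 0.0754
H' = H/60 = 316/60 ≈ 5.2667; X = C×(1-|H' mod 2 - 1|) ≈ 0.0553
m = L - C/2 = 0.87 - 0.0377 = 0.8323
Sector ⌊H'⌋ = 5 → (R',G',B') = (0.0754, 0.0, ≈0.0553)
RGB = ((R'+m)×255, (G'+m)×255, (B'+m)×255) = (231.4635, 212.2365, 226.3363)
Round half up → RGB(231, 212, 226)


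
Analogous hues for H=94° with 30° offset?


Base hue: 94°
Left analog: (94 - 30) mod 360 = 64°
Right analog: (94 + 30) mod 360 = 124°
Analogous hues = 64° and 124°


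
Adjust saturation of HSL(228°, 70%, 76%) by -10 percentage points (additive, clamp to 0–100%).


Original S = 70%
Adjustment = -10 percentage points
New S = 70 + (-10) = 60
Clamp to [0, 100] → 60
= HSL(228°, 60%, 76%)


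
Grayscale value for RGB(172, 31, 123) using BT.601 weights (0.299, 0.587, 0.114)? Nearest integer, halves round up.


Gray = 0.299×R + 0.587×G + 0.114×B
Gray = 0.299×172 + 0.587×31 + 0.114×123
Gray = 51.428 + 18.197 + 14.022
Gray = 83.647 → round half up → 84
Gray = 84


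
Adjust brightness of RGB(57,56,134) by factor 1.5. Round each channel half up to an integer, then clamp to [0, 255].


Multiply each channel by 1.5, round half up, clamp to [0, 255]
R: 57×1.5 = 85.5 → round → 86
G: 56×1.5 = 84
B: 134×1.5 = 201
= RGB(86, 84, 201)


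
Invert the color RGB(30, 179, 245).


Invert: (255-R, 255-G, 255-B)
R: 255-30 = 225
G: 255-179 = 76
B: 255-245 = 10
= RGB(225, 76, 10)


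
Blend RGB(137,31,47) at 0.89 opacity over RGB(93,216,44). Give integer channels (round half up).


C = α×F + (1-α)×B, with 1-α = 0.11
R: 0.89×137 + 0.11×93 = 121.93 + 10.23 = 132.16 → 132
G: 0.89×31 + 0.11×216 = 27.59 + 23.76 = 51.35 → 51
B: 0.89×47 + 0.11×44 = 41.83 + 4.84 = 46.67 → 47
= RGB(132, 51, 47)


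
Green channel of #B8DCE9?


Color: #B8DCE9
R = B8 = 184
G = DC = 220
B = E9 = 233
Green = 220


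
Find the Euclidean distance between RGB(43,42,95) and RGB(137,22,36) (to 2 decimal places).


d = √[(R₁-R₂)² + (G₁-G₂)² + (B₁-B₂)²]
d = √[(43-137)² + (42-22)² + (95-36)²]
d = √[8836 + 400 + 3481]
d = √12717
d ≈ 112.77


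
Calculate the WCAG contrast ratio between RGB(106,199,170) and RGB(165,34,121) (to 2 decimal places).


Linearize each sRGB channel c=v/255: c/12.92 if c ≤ 0.04045 else ((c+0.055)/1.055)^2.4
L = 0.2126×R_lin + 0.7152×G_lin + 0.0722×B_lin
Color 1 (106,199,170):
  R=106: 106/255≈0.4157 > 0.04045 → ((0.4157+0.055)/1.055)^2.4 ≈ 0.14413
  G=199: 199/255≈0.7804 > 0.04045 → ((0.7804+0.055)/1.055)^2.4 ≈ 0.57112
  B=170: 170/255≈0.6667 > 0.04045 → ((0.6667+0.055)/1.055)^2.4 ≈ 0.40198
  L1 = 0.2126×0.14413 + 0.7152×0.57112 + 0.0722×0.40198 ≈ 0.46813
Color 2 (165,34,121):
  R=165: 165/255≈0.6471 > 0.04045 → ((0.6471+0.055)/1.055)^2.4 ≈ 0.37626
  G=34: 34/255≈0.1333 > 0.04045 → ((0.1333+0.055)/1.055)^2.4 ≈ 0.01600
  B=121: 121/255≈0.4745 > 0.04045 → ((0.4745+0.055)/1.055)^2.4 ≈ 0.19120
  L2 = 0.2126×0.37626 + 0.7152×0.01600 + 0.0722×0.19120 ≈ 0.10524
Lighter = 0.46813, Darker = 0.10524
Ratio = (L_lighter + 0.05) / (L_darker + 0.05)
Ratio = (0.46813 + 0.05) / (0.10524 + 0.05) = 0.51813 / 0.15524 ≈ 3.3377
Ratio ≈ 3.34:1


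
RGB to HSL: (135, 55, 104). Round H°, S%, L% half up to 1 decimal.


Normalize: R'=135/255≈0.5294, G'=55/255≈0.2157, B'=104/255≈0.4078
Max=135/255, Min=55/255, Δ=Max-Min=80/255
L = (Max+Min)/2 = (135+55)/510 = 190/510 = 0.37254… → L = 37.3%
L ≤ 0.5 → S = Δ/(Max+Min) = 80/(135+55) = 80/190 = 0.42105… → S = 42.1%
(the 1/255 factors cancel in S and H, so raw channel differences can be used)
Max is R' → H = 60 × (((G-B)/Δ) mod 6) = 60 × (((55-104)/80) mod 6)
  (-49)/80 = -0.6125; negative, so add 6 → 5.3875
  H = 60 × 5.3875 = 323.25° → H = 323.3°
= HSL(323.3°, 42.1%, 37.3%)


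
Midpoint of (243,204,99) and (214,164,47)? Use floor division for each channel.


Midpoint: each channel = ⌊(C₁+C₂)/2⌋
R: ⌊(243+214)/2⌋ = 228
G: ⌊(204+164)/2⌋ = 184
B: ⌊(99+47)/2⌋ = 73
= RGB(228, 184, 73)


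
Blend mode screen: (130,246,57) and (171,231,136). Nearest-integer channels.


Screen: C = 255 - (255-A)×(255-B)/255, rounded to nearest integer
R: 255 - (255-130)×(255-171)/255 = 255 - 10500/255 ≈ 255 - 41.176 = 213.824 → 214
G: 255 - (255-246)×(255-231)/255 = 255 - 216/255 ≈ 255 - 0.847 = 254.153 → 254
B: 255 - (255-57)×(255-136)/255 = 255 - 23562/255 ≈ 255 - 92.400 = 162.600 → 163
= RGB(214, 254, 163)


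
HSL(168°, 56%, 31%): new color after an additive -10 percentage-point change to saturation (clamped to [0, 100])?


Original S = 56%
Adjustment = -10 percentage points
New S = 56 + (-10) = 46
Clamp to [0, 100] → 46
= HSL(168°, 46%, 31%)


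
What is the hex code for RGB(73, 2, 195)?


R = 73 → 49 (hex)
G = 2 → 02 (hex)
B = 195 → C3 (hex)
Hex = #4902C3


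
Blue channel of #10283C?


Color: #10283C
R = 10 = 16
G = 28 = 40
B = 3C = 60
Blue = 60


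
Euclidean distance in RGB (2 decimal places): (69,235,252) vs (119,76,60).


d = √[(R₁-R₂)² + (G₁-G₂)² + (B₁-B₂)²]
d = √[(69-119)² + (235-76)² + (252-60)²]
d = √[2500 + 25281 + 36864]
d = √64645
d ≈ 254.25


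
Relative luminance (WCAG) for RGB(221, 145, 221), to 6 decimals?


Linearize each channel (sRGB transfer function): c = v/255; c_lin = c/12.92 if c ≤ 0.04045, else ((c+0.055)/1.055)^2.4
  R: 221/255 ≈ 0.866667 > 0.04045 → ((0.866667+0.055)/1.055)^2.4 ≈ 0.723055
  G: 145/255 ≈ 0.568627 > 0.04045 → ((0.568627+0.055)/1.055)^2.4 ≈ 0.283149
  B: 221/255 ≈ 0.866667 > 0.04045 → ((0.866667+0.055)/1.055)^2.4 ≈ 0.723055
R_lin = 0.723055, G_lin = 0.283149, B_lin = 0.723055
L = 0.2126×R + 0.7152×G + 0.0722×B
L = 0.2126×0.723055 + 0.7152×0.283149 + 0.0722×0.723055
L ≈ 0.408434


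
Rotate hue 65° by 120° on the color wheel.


New hue = (H + rotation) mod 360
New hue = (65 + 120) mod 360
= 185 mod 360
= 185°


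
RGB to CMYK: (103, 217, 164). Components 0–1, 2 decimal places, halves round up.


R'=103/255≈0.4039, G'=217/255≈0.8510, B'=164/255≈0.6431
K = 1 - max(R',G',B') = 1 - 217/255 = 38/255 = 0.14901… → 0.15
(1-R'-K)/(1-K) simplifies to (max-R)/max with max = 217:
C = (217-103)/217 = 114/217 = 0.52534… → 0.53
M = (217-217)/217 = 0/217 = 0 → 0.00
Y = (217-164)/217 = 53/217 = 0.24423… → 0.24
= CMYK(0.53, 0.00, 0.24, 0.15)


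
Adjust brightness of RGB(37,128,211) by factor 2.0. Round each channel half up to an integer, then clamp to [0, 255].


Multiply each channel by 2.0, round half up, clamp to [0, 255]
R: 37×2.0 = 74
G: 128×2.0 = 256 → clamp → 255
B: 211×2.0 = 422 → clamp → 255
= RGB(74, 255, 255)


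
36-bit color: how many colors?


Colors = 2^bits = 2^36
= 68,719,476,736 colors


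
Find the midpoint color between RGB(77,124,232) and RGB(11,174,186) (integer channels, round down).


Midpoint: each channel = ⌊(C₁+C₂)/2⌋
R: ⌊(77+11)/2⌋ = 44
G: ⌊(124+174)/2⌋ = 149
B: ⌊(232+186)/2⌋ = 209
= RGB(44, 149, 209)


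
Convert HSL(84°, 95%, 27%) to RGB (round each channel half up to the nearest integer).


H=84°, S=0.95, L=0.27
C = (1-|2L-1|)×S = (1-|-0.46|)×0.95 = 0.513
H' = H/60 = 84/60 ≈ 1.4000; X = C×(1-|H' mod 2 - 1|) = 0.3078
m = L - C/2 = 0.27 - 0.2565 = 0.0135
Sector ⌊H'⌋ = 1 → (R',G',B') = (0.3078, 0.513, 0.0)
RGB = ((R'+m)×255, (G'+m)×255, (B'+m)×255) = (81.9315, 134.2575, 3.4425)
Round half up → RGB(82, 134, 3)


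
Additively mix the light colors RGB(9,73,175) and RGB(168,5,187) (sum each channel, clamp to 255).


Additive: each channel = min(255, C₁+C₂)
R: 9+168 = 177 → 177
G: 73+5 = 78 → 78
B: 175+187 = 362 → 255
= RGB(177, 78, 255)


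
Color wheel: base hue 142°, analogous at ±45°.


Base hue: 142°
Left analog: (142 - 45) mod 360 = 97°
Right analog: (142 + 45) mod 360 = 187°
Analogous hues = 97° and 187°


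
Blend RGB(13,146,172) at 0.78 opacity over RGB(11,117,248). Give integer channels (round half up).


C = α×F + (1-α)×B, with 1-α = 0.22
R: 0.78×13 + 0.22×11 = 10.14 + 2.42 = 12.56 → 13
G: 0.78×146 + 0.22×117 = 113.88 + 25.74 = 139.62 → 140
B: 0.78×172 + 0.22×248 = 134.16 + 54.56 = 188.72 → 189
= RGB(13, 140, 189)


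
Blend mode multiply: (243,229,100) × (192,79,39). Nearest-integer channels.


Multiply: C = A×B/255, rounded to nearest integer
R: 243×192/255 = 46656/255 ≈ 182.965 → 183
G: 229×79/255 = 18091/255 ≈ 70.945 → 71
B: 100×39/255 = 3900/255 ≈ 15.294 → 15
= RGB(183, 71, 15)


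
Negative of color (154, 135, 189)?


Invert: (255-R, 255-G, 255-B)
R: 255-154 = 101
G: 255-135 = 120
B: 255-189 = 66
= RGB(101, 120, 66)


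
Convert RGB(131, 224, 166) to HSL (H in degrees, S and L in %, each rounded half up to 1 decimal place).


Normalize: R'=131/255≈0.5137, G'=224/255≈0.8784, B'=166/255≈0.6510
Max=224/255, Min=131/255, Δ=Max-Min=93/255
L = (Max+Min)/2 = (224+131)/510 = 355/510 = 0.69607… → L = 69.6%
L > 0.5 → S = Δ/(2-Max-Min) = 93/(510-224-131) = 93/155 = 0.6 → S = 60.0%
(the 1/255 factors cancel in S and H, so raw channel differences can be used)
Max is G' → H = 60 × ((B-R)/Δ + 2) = 60 × ((166-131)/93 + 2)
  35/93 + 2 = 0.3763… + 2 = 2.3763…
  H = 60 × 2.3763… = 142.580…° → H = 142.6°
= HSL(142.6°, 60.0%, 69.6%)


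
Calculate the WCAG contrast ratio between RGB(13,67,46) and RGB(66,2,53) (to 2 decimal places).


Linearize each sRGB channel c=v/255: c/12.92 if c ≤ 0.04045 else ((c+0.055)/1.055)^2.4
L = 0.2126×R_lin + 0.7152×G_lin + 0.0722×B_lin
Color 1 (13,67,46):
  R=13: 13/255≈0.0510 > 0.04045 → ((0.0510+0.055)/1.055)^2.4 ≈ 0.00402
  G=67: 67/255≈0.2627 > 0.04045 → ((0.2627+0.055)/1.055)^2.4 ≈ 0.05613
  B=46: 46/255≈0.1804 > 0.04045 → ((0.1804+0.055)/1.055)^2.4 ≈ 0.02732
  L1 = 0.2126×0.00402 + 0.7152×0.05613 + 0.0722×0.02732 ≈ 0.04297
Color 2 (66,2,53):
  R=66: 66/255≈0.2588 > 0.04045 → ((0.2588+0.055)/1.055)^2.4 ≈ 0.05448
  G=2: 2/255≈0.0078 ≤ 0.04045 → 0.0078/12.92 ≈ 0.00061
  B=53: 53/255≈0.2078 > 0.04045 → ((0.2078+0.055)/1.055)^2.4 ≈ 0.03560
  L2 = 0.2126×0.05448 + 0.7152×0.00061 + 0.0722×0.03560 ≈ 0.01459
Lighter = 0.04297, Darker = 0.01459
Ratio = (L_lighter + 0.05) / (L_darker + 0.05)
Ratio = (0.04297 + 0.05) / (0.01459 + 0.05) = 0.09297 / 0.06459 ≈ 1.4395
Ratio ≈ 1.44:1


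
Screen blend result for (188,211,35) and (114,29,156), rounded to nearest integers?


Screen: C = 255 - (255-A)×(255-B)/255, rounded to nearest integer
R: 255 - (255-188)×(255-114)/255 = 255 - 9447/255 ≈ 255 - 37.047 = 217.953 → 218
G: 255 - (255-211)×(255-29)/255 = 255 - 9944/255 ≈ 255 - 38.996 = 216.004 → 216
B: 255 - (255-35)×(255-156)/255 = 255 - 21780/255 ≈ 255 - 85.412 = 169.588 → 170
= RGB(218, 216, 170)


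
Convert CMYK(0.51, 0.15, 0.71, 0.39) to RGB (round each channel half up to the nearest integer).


R = 255 × (1-C) × (1-K) = 255 × 0.49 × 0.61 = 76.2195 → 76
G = 255 × (1-M) × (1-K) = 255 × 0.85 × 0.61 = 132.2175 → 132
B = 255 × (1-Y) × (1-K) = 255 × 0.29 × 0.61 = 45.1095 → 45
= RGB(76, 132, 45)


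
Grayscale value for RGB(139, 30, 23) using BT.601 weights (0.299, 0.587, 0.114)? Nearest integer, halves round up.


Gray = 0.299×R + 0.587×G + 0.114×B
Gray = 0.299×139 + 0.587×30 + 0.114×23
Gray = 41.561 + 17.610 + 2.622
Gray = 61.793 → round half up → 62
Gray = 62


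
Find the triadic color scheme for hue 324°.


Triadic: equally spaced at 120° intervals
H1 = 324°
H2 = (324 + 120) mod 360 = 84°
H3 = (324 + 240) mod 360 = 204°
Triadic = 324°, 84°, 204°


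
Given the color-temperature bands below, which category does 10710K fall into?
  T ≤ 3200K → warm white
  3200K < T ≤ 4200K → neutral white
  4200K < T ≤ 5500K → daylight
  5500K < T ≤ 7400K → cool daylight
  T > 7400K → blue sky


Temperature: 10710K
10710K > 7400K → blue sky
Classification: blue sky


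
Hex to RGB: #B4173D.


B4 → 180 (R)
17 → 23 (G)
3D → 61 (B)
= RGB(180, 23, 61)


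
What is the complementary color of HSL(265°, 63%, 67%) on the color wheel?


Complement = opposite side of color wheel = hue + 180°
H' = (265 + 180) mod 360 = 85°
S and L unchanged.
= HSL(85°, 63%, 67%)


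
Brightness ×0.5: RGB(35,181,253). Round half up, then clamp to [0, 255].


Multiply each channel by 0.5, round half up, clamp to [0, 255]
R: 35×0.5 = 17.5 → round → 18
G: 181×0.5 = 90.5 → round → 91
B: 253×0.5 = 126.5 → round → 127
= RGB(18, 91, 127)


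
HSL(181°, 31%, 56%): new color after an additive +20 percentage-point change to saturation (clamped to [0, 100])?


Original S = 31%
Adjustment = +20 percentage points
New S = 31 + (20) = 51
Clamp to [0, 100] → 51
= HSL(181°, 51%, 56%)


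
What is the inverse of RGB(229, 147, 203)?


Invert: (255-R, 255-G, 255-B)
R: 255-229 = 26
G: 255-147 = 108
B: 255-203 = 52
= RGB(26, 108, 52)


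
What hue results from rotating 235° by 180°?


New hue = (H + rotation) mod 360
New hue = (235 + 180) mod 360
= 415 mod 360
= 55°


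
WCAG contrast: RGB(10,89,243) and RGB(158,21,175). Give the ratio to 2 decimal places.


Linearize each sRGB channel c=v/255: c/12.92 if c ≤ 0.04045 else ((c+0.055)/1.055)^2.4
L = 0.2126×R_lin + 0.7152×G_lin + 0.0722×B_lin
Color 1 (10,89,243):
  R=10: 10/255≈0.0392 ≤ 0.04045 → 0.0392/12.92 ≈ 0.00304
  G=89: 89/255≈0.3490 > 0.04045 → ((0.3490+0.055)/1.055)^2.4 ≈ 0.09990
  B=243: 243/255≈0.9529 > 0.04045 → ((0.9529+0.055)/1.055)^2.4 ≈ 0.89627
  L1 = 0.2126×0.00304 + 0.7152×0.09990 + 0.0722×0.89627 ≈ 0.13680
Color 2 (158,21,175):
  R=158: 158/255≈0.6196 > 0.04045 → ((0.6196+0.055)/1.055)^2.4 ≈ 0.34191
  G=21: 21/255≈0.0824 > 0.04045 → ((0.0824+0.055)/1.055)^2.4 ≈ 0.00750
  B=175: 175/255≈0.6863 > 0.04045 → ((0.6863+0.055)/1.055)^2.4 ≈ 0.42869
  L2 = 0.2126×0.34191 + 0.7152×0.00750 + 0.0722×0.42869 ≈ 0.10901
Lighter = 0.13680, Darker = 0.10901
Ratio = (L_lighter + 0.05) / (L_darker + 0.05)
Ratio = (0.13680 + 0.05) / (0.10901 + 0.05) = 0.18680 / 0.15901 ≈ 1.1748
Ratio ≈ 1.17:1


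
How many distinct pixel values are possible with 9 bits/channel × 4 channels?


Total bits = 9 bits/channel × 4 channels = 36 bits
Distinct pixel values = 2^36
= 68,719,476,736 pixel values


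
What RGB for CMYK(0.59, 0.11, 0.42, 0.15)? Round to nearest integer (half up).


R = 255 × (1-C) × (1-K) = 255 × 0.41 × 0.85 = 88.8675 → 89
G = 255 × (1-M) × (1-K) = 255 × 0.89 × 0.85 = 192.9075 → 193
B = 255 × (1-Y) × (1-K) = 255 × 0.58 × 0.85 = 125.715 → 126
= RGB(89, 193, 126)


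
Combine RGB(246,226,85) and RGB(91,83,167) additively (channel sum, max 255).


Additive: each channel = min(255, C₁+C₂)
R: 246+91 = 337 → 255
G: 226+83 = 309 → 255
B: 85+167 = 252 → 252
= RGB(255, 255, 252)


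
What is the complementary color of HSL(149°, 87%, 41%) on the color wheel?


Complement = opposite side of color wheel = hue + 180°
H' = (149 + 180) mod 360 = 329°
S and L unchanged.
= HSL(329°, 87%, 41%)


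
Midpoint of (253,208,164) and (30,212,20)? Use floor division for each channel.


Midpoint: each channel = ⌊(C₁+C₂)/2⌋
R: ⌊(253+30)/2⌋ = 141
G: ⌊(208+212)/2⌋ = 210
B: ⌊(164+20)/2⌋ = 92
= RGB(141, 210, 92)


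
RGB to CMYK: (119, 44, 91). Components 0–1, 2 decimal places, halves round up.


R'=119/255≈0.4667, G'=44/255≈0.1725, B'=91/255≈0.3569
K = 1 - max(R',G',B') = 1 - 119/255 = 136/255 = 0.53333… → 0.53
(1-R'-K)/(1-K) simplifies to (max-R)/max with max = 119:
C = (119-119)/119 = 0/119 = 0 → 0.00
M = (119-44)/119 = 75/119 = 0.63025… → 0.63
Y = (119-91)/119 = 28/119 = 0.23529… → 0.24
= CMYK(0.00, 0.63, 0.24, 0.53)


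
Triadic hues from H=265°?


Triadic: equally spaced at 120° intervals
H1 = 265°
H2 = (265 + 120) mod 360 = 25°
H3 = (265 + 240) mod 360 = 145°
Triadic = 265°, 25°, 145°


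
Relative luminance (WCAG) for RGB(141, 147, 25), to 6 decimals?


Linearize each channel (sRGB transfer function): c = v/255; c_lin = c/12.92 if c ≤ 0.04045, else ((c+0.055)/1.055)^2.4
  R: 141/255 ≈ 0.552941 > 0.04045 → ((0.552941+0.055)/1.055)^2.4 ≈ 0.266356
  G: 147/255 ≈ 0.576471 > 0.04045 → ((0.576471+0.055)/1.055)^2.4 ≈ 0.291771
  B: 25/255 ≈ 0.098039 > 0.04045 → ((0.098039+0.055)/1.055)^2.4 ≈ 0.009721
R_lin = 0.266356, G_lin = 0.291771, B_lin = 0.009721
L = 0.2126×R + 0.7152×G + 0.0722×B
L = 0.2126×0.266356 + 0.7152×0.291771 + 0.0722×0.009721
L ≈ 0.266003


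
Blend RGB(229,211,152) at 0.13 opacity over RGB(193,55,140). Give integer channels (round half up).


C = α×F + (1-α)×B, with 1-α = 0.87
R: 0.13×229 + 0.87×193 = 29.77 + 167.91 = 197.68 → 198
G: 0.13×211 + 0.87×55 = 27.43 + 47.85 = 75.28 → 75
B: 0.13×152 + 0.87×140 = 19.76 + 121.80 = 141.56 → 142
= RGB(198, 75, 142)


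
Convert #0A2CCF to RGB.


0A → 10 (R)
2C → 44 (G)
CF → 207 (B)
= RGB(10, 44, 207)


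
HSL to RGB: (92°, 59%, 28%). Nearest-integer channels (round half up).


H=92°, S=0.59, L=0.28
C = (1-|2L-1|)×S = (1-|-0.44|)×0.59 = 0.3304
H' = H/60 = 92/60 ≈ 1.5333; X = C×(1-|H' mod 2 - 1|) ≈ 0.1542
m = L - C/2 = 0.28 - 0.1652 = 0.1148
Sector ⌊H'⌋ = 1 → (R',G',B') = (≈0.1542, 0.3304, 0.0)
RGB = ((R'+m)×255, (G'+m)×255, (B'+m)×255) = (68.5916, 113.526, 29.274)
Round half up → RGB(69, 114, 29)


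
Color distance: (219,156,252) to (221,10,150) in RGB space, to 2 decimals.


d = √[(R₁-R₂)² + (G₁-G₂)² + (B₁-B₂)²]
d = √[(219-221)² + (156-10)² + (252-150)²]
d = √[4 + 21316 + 10404]
d = √31724
d ≈ 178.11


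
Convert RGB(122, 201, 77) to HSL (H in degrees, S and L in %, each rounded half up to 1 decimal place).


Normalize: R'=122/255≈0.4784, G'=201/255≈0.7882, B'=77/255≈0.3020
Max=201/255, Min=77/255, Δ=Max-Min=124/255
L = (Max+Min)/2 = (201+77)/510 = 278/510 = 0.54509… → L = 54.5%
L > 0.5 → S = Δ/(2-Max-Min) = 124/(510-201-77) = 124/232 = 0.53448… → S = 53.4%
(the 1/255 factors cancel in S and H, so raw channel differences can be used)
Max is G' → H = 60 × ((B-R)/Δ + 2) = 60 × ((77-122)/124 + 2)
  -45/124 + 2 = -0.3629… + 2 = 1.6370…
  H = 60 × 1.6370… = 98.225…° → H = 98.2°
= HSL(98.2°, 53.4%, 54.5%)


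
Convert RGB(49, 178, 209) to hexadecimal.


R = 49 → 31 (hex)
G = 178 → B2 (hex)
B = 209 → D1 (hex)
Hex = #31B2D1


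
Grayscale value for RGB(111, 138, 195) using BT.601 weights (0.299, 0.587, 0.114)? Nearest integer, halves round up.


Gray = 0.299×R + 0.587×G + 0.114×B
Gray = 0.299×111 + 0.587×138 + 0.114×195
Gray = 33.189 + 81.006 + 22.230
Gray = 136.425 → round half up → 136
Gray = 136


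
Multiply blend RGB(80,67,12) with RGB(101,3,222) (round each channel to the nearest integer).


Multiply: C = A×B/255, rounded to nearest integer
R: 80×101/255 = 8080/255 ≈ 31.686 → 32
G: 67×3/255 = 201/255 ≈ 0.788 → 1
B: 12×222/255 = 2664/255 ≈ 10.447 → 10
= RGB(32, 1, 10)


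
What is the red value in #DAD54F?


Color: #DAD54F
R = DA = 218
G = D5 = 213
B = 4F = 79
Red = 218


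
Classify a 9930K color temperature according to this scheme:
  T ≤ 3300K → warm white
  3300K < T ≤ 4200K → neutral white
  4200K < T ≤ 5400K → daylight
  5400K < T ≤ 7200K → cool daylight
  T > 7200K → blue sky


Temperature: 9930K
9930K > 7200K → blue sky
Classification: blue sky


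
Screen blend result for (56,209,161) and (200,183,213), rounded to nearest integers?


Screen: C = 255 - (255-A)×(255-B)/255, rounded to nearest integer
R: 255 - (255-56)×(255-200)/255 = 255 - 10945/255 ≈ 255 - 42.922 = 212.078 → 212
G: 255 - (255-209)×(255-183)/255 = 255 - 3312/255 ≈ 255 - 12.988 = 242.012 → 242
B: 255 - (255-161)×(255-213)/255 = 255 - 3948/255 ≈ 255 - 15.482 = 239.518 → 240
= RGB(212, 242, 240)


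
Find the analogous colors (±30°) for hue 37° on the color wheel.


Base hue: 37°
Left analog: (37 - 30) mod 360 = 7°
Right analog: (37 + 30) mod 360 = 67°
Analogous hues = 7° and 67°


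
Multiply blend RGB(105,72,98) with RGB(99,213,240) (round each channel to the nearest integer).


Multiply: C = A×B/255, rounded to nearest integer
R: 105×99/255 = 10395/255 ≈ 40.765 → 41
G: 72×213/255 = 15336/255 ≈ 60.141 → 60
B: 98×240/255 = 23520/255 ≈ 92.235 → 92
= RGB(41, 60, 92)


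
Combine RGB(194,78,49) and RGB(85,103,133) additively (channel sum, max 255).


Additive: each channel = min(255, C₁+C₂)
R: 194+85 = 279 → 255
G: 78+103 = 181 → 181
B: 49+133 = 182 → 182
= RGB(255, 181, 182)


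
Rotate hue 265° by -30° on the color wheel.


New hue = (H + rotation) mod 360
New hue = (265 -30) mod 360
= 235 mod 360
= 235°


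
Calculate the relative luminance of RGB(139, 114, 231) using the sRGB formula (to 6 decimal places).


Linearize each channel (sRGB transfer function): c = v/255; c_lin = c/12.92 if c ≤ 0.04045, else ((c+0.055)/1.055)^2.4
  R: 139/255 ≈ 0.545098 > 0.04045 → ((0.545098+0.055)/1.055)^2.4 ≈ 0.258183
  G: 114/255 ≈ 0.447059 > 0.04045 → ((0.447059+0.055)/1.055)^2.4 ≈ 0.168269
  B: 231/255 ≈ 0.905882 > 0.04045 → ((0.905882+0.055)/1.055)^2.4 ≈ 0.799103
R_lin = 0.258183, G_lin = 0.168269, B_lin = 0.799103
L = 0.2126×R + 0.7152×G + 0.0722×B
L = 0.2126×0.258183 + 0.7152×0.168269 + 0.0722×0.799103
L ≈ 0.232931


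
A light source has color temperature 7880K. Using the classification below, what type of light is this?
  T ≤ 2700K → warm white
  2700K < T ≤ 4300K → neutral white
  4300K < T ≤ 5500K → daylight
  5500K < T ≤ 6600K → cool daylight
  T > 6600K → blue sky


Temperature: 7880K
7880K > 6600K → blue sky
Classification: blue sky


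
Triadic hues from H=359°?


Triadic: equally spaced at 120° intervals
H1 = 359°
H2 = (359 + 120) mod 360 = 119°
H3 = (359 + 240) mod 360 = 239°
Triadic = 359°, 119°, 239°


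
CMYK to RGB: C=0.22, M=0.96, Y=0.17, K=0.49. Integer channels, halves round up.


R = 255 × (1-C) × (1-K) = 255 × 0.78 × 0.51 = 101.439 → 101
G = 255 × (1-M) × (1-K) = 255 × 0.04 × 0.51 = 5.202 → 5
B = 255 × (1-Y) × (1-K) = 255 × 0.83 × 0.51 = 107.9415 → 108
= RGB(101, 5, 108)


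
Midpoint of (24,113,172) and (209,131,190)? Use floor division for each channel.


Midpoint: each channel = ⌊(C₁+C₂)/2⌋
R: ⌊(24+209)/2⌋ = 116
G: ⌊(113+131)/2⌋ = 122
B: ⌊(172+190)/2⌋ = 181
= RGB(116, 122, 181)


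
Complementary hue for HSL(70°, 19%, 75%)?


Complement = opposite side of color wheel = hue + 180°
H' = (70 + 180) mod 360 = 250°
S and L unchanged.
= HSL(250°, 19%, 75%)


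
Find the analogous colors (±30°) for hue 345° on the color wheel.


Base hue: 345°
Left analog: (345 - 30) mod 360 = 315°
Right analog: (345 + 30) mod 360 = 15°
Analogous hues = 315° and 15°


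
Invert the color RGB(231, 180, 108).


Invert: (255-R, 255-G, 255-B)
R: 255-231 = 24
G: 255-180 = 75
B: 255-108 = 147
= RGB(24, 75, 147)


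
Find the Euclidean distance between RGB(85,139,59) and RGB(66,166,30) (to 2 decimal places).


d = √[(R₁-R₂)² + (G₁-G₂)² + (B₁-B₂)²]
d = √[(85-66)² + (139-166)² + (59-30)²]
d = √[361 + 729 + 841]
d = √1931
d ≈ 43.94


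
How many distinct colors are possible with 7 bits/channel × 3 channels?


Total bits = 7 bits/channel × 3 channels = 21 bits
Distinct colors = 2^21
= 2,097,152 colors


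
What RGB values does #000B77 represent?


00 → 0 (R)
0B → 11 (G)
77 → 119 (B)
= RGB(0, 11, 119)


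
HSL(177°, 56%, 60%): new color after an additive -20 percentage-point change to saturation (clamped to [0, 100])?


Original S = 56%
Adjustment = -20 percentage points
New S = 56 + (-20) = 36
Clamp to [0, 100] → 36
= HSL(177°, 36%, 60%)


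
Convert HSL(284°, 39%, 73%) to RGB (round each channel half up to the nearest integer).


H=284°, S=0.39, L=0.73
C = (1-|2L-1|)×S = (1-|0.46|)×0.39 = 0.2106
H' = H/60 = 284/60 ≈ 4.7333; X = C×(1-|H' mod 2 - 1|) = 0.15444
m = L - C/2 = 0.73 - 0.1053 = 0.6247
Sector ⌊H'⌋ = 4 → (R',G',B') = (0.15444, 0.0, 0.2106)
RGB = ((R'+m)×255, (G'+m)×255, (B'+m)×255) = (198.6807, 159.2985, 213.0015)
Round half up → RGB(199, 159, 213)


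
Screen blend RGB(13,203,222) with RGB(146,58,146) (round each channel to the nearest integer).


Screen: C = 255 - (255-A)×(255-B)/255, rounded to nearest integer
R: 255 - (255-13)×(255-146)/255 = 255 - 26378/255 ≈ 255 - 103.443 = 151.557 → 152
G: 255 - (255-203)×(255-58)/255 = 255 - 10244/255 ≈ 255 - 40.173 = 214.827 → 215
B: 255 - (255-222)×(255-146)/255 = 255 - 3597/255 ≈ 255 - 14.106 = 240.894 → 241
= RGB(152, 215, 241)


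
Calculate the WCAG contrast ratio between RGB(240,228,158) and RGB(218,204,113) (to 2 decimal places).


Linearize each sRGB channel c=v/255: c/12.92 if c ≤ 0.04045 else ((c+0.055)/1.055)^2.4
L = 0.2126×R_lin + 0.7152×G_lin + 0.0722×B_lin
Color 1 (240,228,158):
  R=240: 240/255≈0.9412 > 0.04045 → ((0.9412+0.055)/1.055)^2.4 ≈ 0.87137
  G=228: 228/255≈0.8941 > 0.04045 → ((0.8941+0.055)/1.055)^2.4 ≈ 0.77582
  B=158: 158/255≈0.6196 > 0.04045 → ((0.6196+0.055)/1.055)^2.4 ≈ 0.34191
  L1 = 0.2126×0.87137 + 0.7152×0.77582 + 0.0722×0.34191 ≈ 0.76481
Color 2 (218,204,113):
  R=218: 218/255≈0.8549 > 0.04045 → ((0.8549+0.055)/1.055)^2.4 ≈ 0.70110
  G=204: 204/255≈0.8000 > 0.04045 → ((0.8000+0.055)/1.055)^2.4 ≈ 0.60383
  B=113: 113/255≈0.4431 > 0.04045 → ((0.4431+0.055)/1.055)^2.4 ≈ 0.16513
  L2 = 0.2126×0.70110 + 0.7152×0.60383 + 0.0722×0.16513 ≈ 0.59283
Lighter = 0.76481, Darker = 0.59283
Ratio = (L_lighter + 0.05) / (L_darker + 0.05)
Ratio = (0.76481 + 0.05) / (0.59283 + 0.05) = 0.81481 / 0.64283 ≈ 1.2675
Ratio ≈ 1.27:1


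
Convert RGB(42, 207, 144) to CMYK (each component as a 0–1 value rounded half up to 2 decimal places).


R'=42/255≈0.1647, G'=207/255≈0.8118, B'=144/255≈0.5647
K = 1 - max(R',G',B') = 1 - 207/255 = 48/255 = 0.18823… → 0.19
(1-R'-K)/(1-K) simplifies to (max-R)/max with max = 207:
C = (207-42)/207 = 165/207 = 0.79710… → 0.80
M = (207-207)/207 = 0/207 = 0 → 0.00
Y = (207-144)/207 = 63/207 = 0.30434… → 0.30
= CMYK(0.80, 0.00, 0.30, 0.19)


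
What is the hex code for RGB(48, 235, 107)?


R = 48 → 30 (hex)
G = 235 → EB (hex)
B = 107 → 6B (hex)
Hex = #30EB6B


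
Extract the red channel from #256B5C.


Color: #256B5C
R = 25 = 37
G = 6B = 107
B = 5C = 92
Red = 37


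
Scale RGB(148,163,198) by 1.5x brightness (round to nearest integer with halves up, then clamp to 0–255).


Multiply each channel by 1.5, round half up, clamp to [0, 255]
R: 148×1.5 = 222
G: 163×1.5 = 244.5 → round → 245
B: 198×1.5 = 297 → clamp → 255
= RGB(222, 245, 255)


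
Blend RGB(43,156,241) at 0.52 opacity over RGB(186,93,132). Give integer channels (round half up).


C = α×F + (1-α)×B, with 1-α = 0.48
R: 0.52×43 + 0.48×186 = 22.36 + 89.28 = 111.64 → 112
G: 0.52×156 + 0.48×93 = 81.12 + 44.64 = 125.76 → 126
B: 0.52×241 + 0.48×132 = 125.32 + 63.36 = 188.68 → 189
= RGB(112, 126, 189)


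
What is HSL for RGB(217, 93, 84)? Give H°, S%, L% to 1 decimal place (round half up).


Normalize: R'=217/255≈0.8510, G'=93/255≈0.3647, B'=84/255≈0.3294
Max=217/255, Min=84/255, Δ=Max-Min=133/255
L = (Max+Min)/2 = (217+84)/510 = 301/510 = 0.59019… → L = 59.0%
L > 0.5 → S = Δ/(2-Max-Min) = 133/(510-217-84) = 133/209 = 0.63636… → S = 63.6%
(the 1/255 factors cancel in S and H, so raw channel differences can be used)
Max is R' → H = 60 × (((G-B)/Δ) mod 6) = 60 × (((93-84)/133) mod 6)
  9/133 = 0.0676…
  H = 60 × 0.0676… = 4.060…° → H = 4.1°
= HSL(4.1°, 63.6%, 59.0%)
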